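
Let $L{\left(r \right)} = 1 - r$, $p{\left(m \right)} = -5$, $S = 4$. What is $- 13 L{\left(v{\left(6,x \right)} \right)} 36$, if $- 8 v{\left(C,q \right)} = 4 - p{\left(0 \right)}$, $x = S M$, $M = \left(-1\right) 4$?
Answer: $- \frac{1989}{2} \approx -994.5$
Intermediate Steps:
$M = -4$
$x = -16$ ($x = 4 \left(-4\right) = -16$)
$v{\left(C,q \right)} = - \frac{9}{8}$ ($v{\left(C,q \right)} = - \frac{4 - -5}{8} = - \frac{4 + 5}{8} = \left(- \frac{1}{8}\right) 9 = - \frac{9}{8}$)
$- 13 L{\left(v{\left(6,x \right)} \right)} 36 = - 13 \left(1 - - \frac{9}{8}\right) 36 = - 13 \left(1 + \frac{9}{8}\right) 36 = \left(-13\right) \frac{17}{8} \cdot 36 = \left(- \frac{221}{8}\right) 36 = - \frac{1989}{2}$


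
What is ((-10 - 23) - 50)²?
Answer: 6889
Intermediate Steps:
((-10 - 23) - 50)² = (-33 - 50)² = (-83)² = 6889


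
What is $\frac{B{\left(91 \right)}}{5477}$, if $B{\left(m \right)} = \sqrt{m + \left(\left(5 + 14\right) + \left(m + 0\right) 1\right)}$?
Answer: $\frac{\sqrt{201}}{5477} \approx 0.0025885$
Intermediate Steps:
$B{\left(m \right)} = \sqrt{19 + 2 m}$ ($B{\left(m \right)} = \sqrt{m + \left(19 + m 1\right)} = \sqrt{m + \left(19 + m\right)} = \sqrt{19 + 2 m}$)
$\frac{B{\left(91 \right)}}{5477} = \frac{\sqrt{19 + 2 \cdot 91}}{5477} = \sqrt{19 + 182} \cdot \frac{1}{5477} = \sqrt{201} \cdot \frac{1}{5477} = \frac{\sqrt{201}}{5477}$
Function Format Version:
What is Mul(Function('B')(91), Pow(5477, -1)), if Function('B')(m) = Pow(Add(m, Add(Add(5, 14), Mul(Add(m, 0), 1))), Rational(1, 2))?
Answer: Mul(Rational(1, 5477), Pow(201, Rational(1, 2))) ≈ 0.0025885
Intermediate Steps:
Function('B')(m) = Pow(Add(19, Mul(2, m)), Rational(1, 2)) (Function('B')(m) = Pow(Add(m, Add(19, Mul(m, 1))), Rational(1, 2)) = Pow(Add(m, Add(19, m)), Rational(1, 2)) = Pow(Add(19, Mul(2, m)), Rational(1, 2)))
Mul(Function('B')(91), Pow(5477, -1)) = Mul(Pow(Add(19, Mul(2, 91)), Rational(1, 2)), Pow(5477, -1)) = Mul(Pow(Add(19, 182), Rational(1, 2)), Rational(1, 5477)) = Mul(Pow(201, Rational(1, 2)), Rational(1, 5477)) = Mul(Rational(1, 5477), Pow(201, Rational(1, 2)))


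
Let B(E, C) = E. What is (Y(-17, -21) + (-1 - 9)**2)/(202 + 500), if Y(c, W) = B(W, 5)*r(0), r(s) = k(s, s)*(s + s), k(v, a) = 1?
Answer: 50/351 ≈ 0.14245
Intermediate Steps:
r(s) = 2*s (r(s) = 1*(s + s) = 1*(2*s) = 2*s)
Y(c, W) = 0 (Y(c, W) = W*(2*0) = W*0 = 0)
(Y(-17, -21) + (-1 - 9)**2)/(202 + 500) = (0 + (-1 - 9)**2)/(202 + 500) = (0 + (-10)**2)/702 = (0 + 100)/702 = (1/702)*100 = 50/351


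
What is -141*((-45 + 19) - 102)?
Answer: 18048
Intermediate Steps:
-141*((-45 + 19) - 102) = -141*(-26 - 102) = -141*(-128) = 18048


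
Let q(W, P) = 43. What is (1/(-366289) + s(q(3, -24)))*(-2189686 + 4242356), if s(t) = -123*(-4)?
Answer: 369920255229290/366289 ≈ 1.0099e+9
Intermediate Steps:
s(t) = 492
(1/(-366289) + s(q(3, -24)))*(-2189686 + 4242356) = (1/(-366289) + 492)*(-2189686 + 4242356) = (-1/366289 + 492)*2052670 = (180214187/366289)*2052670 = 369920255229290/366289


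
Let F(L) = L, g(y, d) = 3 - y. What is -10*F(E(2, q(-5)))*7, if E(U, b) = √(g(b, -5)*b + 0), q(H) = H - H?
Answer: 0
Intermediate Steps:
q(H) = 0
E(U, b) = √(b*(3 - b)) (E(U, b) = √((3 - b)*b + 0) = √(b*(3 - b) + 0) = √(b*(3 - b)))
-10*F(E(2, q(-5)))*7 = -10*√(0*(3 - 1*0))*7 = -10*√(0*(3 + 0))*7 = -10*√(0*3)*7 = -10*√0*7 = -10*0*7 = 0*7 = 0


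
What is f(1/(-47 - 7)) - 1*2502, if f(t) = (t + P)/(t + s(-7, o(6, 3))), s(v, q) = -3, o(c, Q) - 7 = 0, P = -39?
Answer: -405719/163 ≈ -2489.1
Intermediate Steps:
o(c, Q) = 7 (o(c, Q) = 7 + 0 = 7)
f(t) = (-39 + t)/(-3 + t) (f(t) = (t - 39)/(t - 3) = (-39 + t)/(-3 + t))
f(1/(-47 - 7)) - 1*2502 = (-39 + 1/(-47 - 7))/(-3 + 1/(-47 - 7)) - 1*2502 = (-39 + 1/(-54))/(-3 + 1/(-54)) - 2502 = (-39 - 1/54)/(-3 - 1/54) - 2502 = -2107/54/(-163/54) - 2502 = -54/163*(-2107/54) - 2502 = 2107/163 - 2502 = -405719/163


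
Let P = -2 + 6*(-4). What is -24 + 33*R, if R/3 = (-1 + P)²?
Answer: 72147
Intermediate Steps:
P = -26 (P = -2 - 24 = -26)
R = 2187 (R = 3*(-1 - 26)² = 3*(-27)² = 3*729 = 2187)
-24 + 33*R = -24 + 33*2187 = -24 + 72171 = 72147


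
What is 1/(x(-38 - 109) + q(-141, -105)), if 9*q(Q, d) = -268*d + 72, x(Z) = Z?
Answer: 3/8963 ≈ 0.00033471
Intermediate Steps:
q(Q, d) = 8 - 268*d/9 (q(Q, d) = (-268*d + 72)/9 = (72 - 268*d)/9 = 8 - 268*d/9)
1/(x(-38 - 109) + q(-141, -105)) = 1/((-38 - 109) + (8 - 268/9*(-105))) = 1/(-147 + (8 + 9380/3)) = 1/(-147 + 9404/3) = 1/(8963/3) = 3/8963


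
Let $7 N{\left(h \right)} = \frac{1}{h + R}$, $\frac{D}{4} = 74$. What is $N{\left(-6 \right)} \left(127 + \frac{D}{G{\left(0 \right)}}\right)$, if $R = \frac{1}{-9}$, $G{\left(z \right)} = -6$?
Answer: $- \frac{699}{385} \approx -1.8156$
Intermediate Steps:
$D = 296$ ($D = 4 \cdot 74 = 296$)
$R = - \frac{1}{9} \approx -0.11111$
$N{\left(h \right)} = \frac{1}{7 \left(- \frac{1}{9} + h\right)}$ ($N{\left(h \right)} = \frac{1}{7 \left(h - \frac{1}{9}\right)} = \frac{1}{7 \left(- \frac{1}{9} + h\right)}$)
$N{\left(-6 \right)} \left(127 + \frac{D}{G{\left(0 \right)}}\right) = \frac{9}{7 \left(-1 + 9 \left(-6\right)\right)} \left(127 + \frac{296}{-6}\right) = \frac{9}{7 \left(-1 - 54\right)} \left(127 + 296 \left(- \frac{1}{6}\right)\right) = \frac{9}{7 \left(-55\right)} \left(127 - \frac{148}{3}\right) = \frac{9}{7} \left(- \frac{1}{55}\right) \frac{233}{3} = \left(- \frac{9}{385}\right) \frac{233}{3} = - \frac{699}{385}$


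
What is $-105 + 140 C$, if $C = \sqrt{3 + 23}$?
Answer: $-105 + 140 \sqrt{26} \approx 608.86$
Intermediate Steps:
$C = \sqrt{26} \approx 5.099$
$-105 + 140 C = -105 + 140 \sqrt{26}$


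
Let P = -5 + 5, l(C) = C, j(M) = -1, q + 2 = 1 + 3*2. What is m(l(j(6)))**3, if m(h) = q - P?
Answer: 125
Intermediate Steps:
q = 5 (q = -2 + (1 + 3*2) = -2 + (1 + 6) = -2 + 7 = 5)
P = 0
m(h) = 5 (m(h) = 5 - 1*0 = 5 + 0 = 5)
m(l(j(6)))**3 = 5**3 = 125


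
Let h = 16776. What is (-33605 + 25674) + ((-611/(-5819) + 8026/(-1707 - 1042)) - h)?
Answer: -395268844372/15996431 ≈ -24710.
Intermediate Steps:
(-33605 + 25674) + ((-611/(-5819) + 8026/(-1707 - 1042)) - h) = (-33605 + 25674) + ((-611/(-5819) + 8026/(-1707 - 1042)) - 1*16776) = -7931 + ((-611*(-1/5819) + 8026/(-2749)) - 16776) = -7931 + ((611/5819 + 8026*(-1/2749)) - 16776) = -7931 + ((611/5819 - 8026/2749) - 16776) = -7931 + (-45023655/15996431 - 16776) = -7931 - 268401150111/15996431 = -395268844372/15996431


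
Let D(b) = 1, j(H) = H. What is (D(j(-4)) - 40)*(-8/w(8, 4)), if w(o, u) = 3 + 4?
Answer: 312/7 ≈ 44.571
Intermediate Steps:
w(o, u) = 7
(D(j(-4)) - 40)*(-8/w(8, 4)) = (1 - 40)*(-8/7) = -(-312)/7 = -39*(-8/7) = 312/7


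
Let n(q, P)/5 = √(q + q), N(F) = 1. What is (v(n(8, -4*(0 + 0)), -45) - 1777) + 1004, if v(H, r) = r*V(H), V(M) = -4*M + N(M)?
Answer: 2782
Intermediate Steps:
n(q, P) = 5*√2*√q (n(q, P) = 5*√(q + q) = 5*√(2*q) = 5*(√2*√q) = 5*√2*√q)
V(M) = 1 - 4*M (V(M) = -4*M + 1 = 1 - 4*M)
v(H, r) = r*(1 - 4*H)
(v(n(8, -4*(0 + 0)), -45) - 1777) + 1004 = (-45*(1 - 20*√2*√8) - 1777) + 1004 = (-45*(1 - 20*√2*2*√2) - 1777) + 1004 = (-45*(1 - 4*20) - 1777) + 1004 = (-45*(1 - 80) - 1777) + 1004 = (-45*(-79) - 1777) + 1004 = (3555 - 1777) + 1004 = 1778 + 1004 = 2782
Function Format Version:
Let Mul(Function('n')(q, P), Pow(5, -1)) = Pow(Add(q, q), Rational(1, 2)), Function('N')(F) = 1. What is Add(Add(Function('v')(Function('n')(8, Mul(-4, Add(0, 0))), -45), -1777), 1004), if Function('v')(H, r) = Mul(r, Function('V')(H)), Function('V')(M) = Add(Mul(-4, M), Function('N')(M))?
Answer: 2782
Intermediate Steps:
Function('n')(q, P) = Mul(5, Pow(2, Rational(1, 2)), Pow(q, Rational(1, 2))) (Function('n')(q, P) = Mul(5, Pow(Add(q, q), Rational(1, 2))) = Mul(5, Pow(Mul(2, q), Rational(1, 2))) = Mul(5, Mul(Pow(2, Rational(1, 2)), Pow(q, Rational(1, 2)))) = Mul(5, Pow(2, Rational(1, 2)), Pow(q, Rational(1, 2))))
Function('V')(M) = Add(1, Mul(-4, M)) (Function('V')(M) = Add(Mul(-4, M), 1) = Add(1, Mul(-4, M)))
Function('v')(H, r) = Mul(r, Add(1, Mul(-4, H)))
Add(Add(Function('v')(Function('n')(8, Mul(-4, Add(0, 0))), -45), -1777), 1004) = Add(Add(Mul(-45, Add(1, Mul(-4, Mul(5, Pow(2, Rational(1, 2)), Pow(8, Rational(1, 2)))))), -1777), 1004) = Add(Add(Mul(-45, Add(1, Mul(-4, Mul(5, Pow(2, Rational(1, 2)), Mul(2, Pow(2, Rational(1, 2))))))), -1777), 1004) = Add(Add(Mul(-45, Add(1, Mul(-4, 20))), -1777), 1004) = Add(Add(Mul(-45, Add(1, -80)), -1777), 1004) = Add(Add(Mul(-45, -79), -1777), 1004) = Add(Add(3555, -1777), 1004) = Add(1778, 1004) = 2782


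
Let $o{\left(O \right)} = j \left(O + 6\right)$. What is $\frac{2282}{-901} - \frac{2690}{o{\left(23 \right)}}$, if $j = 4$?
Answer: $- \frac{1344201}{52258} \approx -25.722$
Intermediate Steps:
$o{\left(O \right)} = 24 + 4 O$ ($o{\left(O \right)} = 4 \left(O + 6\right) = 4 \left(6 + O\right) = 24 + 4 O$)
$\frac{2282}{-901} - \frac{2690}{o{\left(23 \right)}} = \frac{2282}{-901} - \frac{2690}{24 + 4 \cdot 23} = 2282 \left(- \frac{1}{901}\right) - \frac{2690}{24 + 92} = - \frac{2282}{901} - \frac{2690}{116} = - \frac{2282}{901} - \frac{1345}{58} = - \frac{1344201}{52258}$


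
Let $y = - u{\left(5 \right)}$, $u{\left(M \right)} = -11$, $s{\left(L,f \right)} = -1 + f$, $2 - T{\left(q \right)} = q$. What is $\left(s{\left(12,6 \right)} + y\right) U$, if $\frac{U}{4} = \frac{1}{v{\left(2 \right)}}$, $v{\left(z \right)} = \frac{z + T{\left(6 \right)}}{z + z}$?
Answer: $-128$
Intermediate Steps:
$T{\left(q \right)} = 2 - q$
$v{\left(z \right)} = \frac{-4 + z}{2 z}$ ($v{\left(z \right)} = \frac{z + \left(2 - 6\right)}{z + z} = \frac{z + \left(2 - 6\right)}{2 z} = \left(z - 4\right) \frac{1}{2 z} = \left(-4 + z\right) \frac{1}{2 z} = \frac{-4 + z}{2 z}$)
$U = -8$ ($U = \frac{4}{\frac{1}{2} \cdot \frac{1}{2} \left(-4 + 2\right)} = \frac{4}{\frac{1}{2} \cdot \frac{1}{2} \left(-2\right)} = \frac{4}{- \frac{1}{2}} = 4 \left(-2\right) = -8$)
$y = 11$ ($y = \left(-1\right) \left(-11\right) = 11$)
$\left(s{\left(12,6 \right)} + y\right) U = \left(\left(-1 + 6\right) + 11\right) \left(-8\right) = \left(5 + 11\right) \left(-8\right) = 16 \left(-8\right) = -128$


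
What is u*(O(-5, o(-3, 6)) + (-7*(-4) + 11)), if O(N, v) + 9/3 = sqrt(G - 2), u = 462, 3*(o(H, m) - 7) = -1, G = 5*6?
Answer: 16632 + 924*sqrt(7) ≈ 19077.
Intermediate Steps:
G = 30
o(H, m) = 20/3 (o(H, m) = 7 + (1/3)*(-1) = 7 - 1/3 = 20/3)
O(N, v) = -3 + 2*sqrt(7) (O(N, v) = -3 + sqrt(30 - 2) = -3 + sqrt(28) = -3 + 2*sqrt(7))
u*(O(-5, o(-3, 6)) + (-7*(-4) + 11)) = 462*((-3 + 2*sqrt(7)) + (-7*(-4) + 11)) = 462*((-3 + 2*sqrt(7)) + (28 + 11)) = 462*((-3 + 2*sqrt(7)) + 39) = 462*(36 + 2*sqrt(7)) = 16632 + 924*sqrt(7)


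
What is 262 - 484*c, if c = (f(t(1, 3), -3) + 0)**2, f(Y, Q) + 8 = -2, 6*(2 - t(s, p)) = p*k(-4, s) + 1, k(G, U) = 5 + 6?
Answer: -48138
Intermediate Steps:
k(G, U) = 11
t(s, p) = 11/6 - 11*p/6 (t(s, p) = 2 - (p*11 + 1)/6 = 2 - (11*p + 1)/6 = 2 - (1 + 11*p)/6 = 2 + (-1/6 - 11*p/6) = 11/6 - 11*p/6)
f(Y, Q) = -10 (f(Y, Q) = -8 - 2 = -10)
c = 100 (c = (-10 + 0)**2 = (-10)**2 = 100)
262 - 484*c = 262 - 484*100 = 262 - 48400 = -48138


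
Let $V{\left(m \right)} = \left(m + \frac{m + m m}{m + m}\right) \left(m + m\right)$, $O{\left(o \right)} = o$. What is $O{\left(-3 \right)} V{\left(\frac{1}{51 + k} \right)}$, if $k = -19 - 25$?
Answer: $- \frac{30}{49} \approx -0.61224$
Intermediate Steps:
$k = -44$ ($k = -19 - 25 = -44$)
$V{\left(m \right)} = 2 m \left(m + \frac{m + m^{2}}{2 m}\right)$ ($V{\left(m \right)} = \left(m + \frac{m + m^{2}}{2 m}\right) 2 m = 2 m \left(m + \frac{m + m^{2}}{2 m}\right)$)
$O{\left(-3 \right)} V{\left(\frac{1}{51 + k} \right)} = - 3 \frac{1 + \frac{3}{51 - 44}}{51 - 44} = - 3 \frac{1 + \frac{3}{7}}{7} = - 3 \cdot \frac{1}{7} \cdot \frac{10}{7} = \left(-3\right) \frac{10}{49} = - \frac{30}{49}$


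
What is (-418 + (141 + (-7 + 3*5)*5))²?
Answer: 56169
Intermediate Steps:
(-418 + (141 + (-7 + 3*5)*5))² = (-418 + (141 + (-7 + 15)*5))² = (-418 + (141 + 8*5))² = (-418 + (141 + 40))² = (-418 + 181)² = (-237)² = 56169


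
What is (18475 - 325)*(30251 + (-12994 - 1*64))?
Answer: 312052950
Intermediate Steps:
(18475 - 325)*(30251 + (-12994 - 1*64)) = 18150*(30251 + (-12994 - 64)) = 18150*(30251 - 13058) = 18150*17193 = 312052950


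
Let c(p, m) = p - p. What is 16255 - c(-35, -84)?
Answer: 16255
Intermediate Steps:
c(p, m) = 0
16255 - c(-35, -84) = 16255 - 1*0 = 16255 + 0 = 16255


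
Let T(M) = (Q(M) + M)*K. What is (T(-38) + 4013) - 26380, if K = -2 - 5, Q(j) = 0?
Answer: -22101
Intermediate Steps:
K = -7
T(M) = -7*M (T(M) = (0 + M)*(-7) = M*(-7) = -7*M)
(T(-38) + 4013) - 26380 = (-7*(-38) + 4013) - 26380 = (266 + 4013) - 26380 = 4279 - 26380 = -22101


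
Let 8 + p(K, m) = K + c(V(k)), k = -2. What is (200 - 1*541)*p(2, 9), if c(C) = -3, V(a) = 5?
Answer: 3069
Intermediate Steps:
p(K, m) = -11 + K (p(K, m) = -8 + (K - 3) = -8 + (-3 + K) = -11 + K)
(200 - 1*541)*p(2, 9) = (200 - 1*541)*(-11 + 2) = (200 - 541)*(-9) = -341*(-9) = 3069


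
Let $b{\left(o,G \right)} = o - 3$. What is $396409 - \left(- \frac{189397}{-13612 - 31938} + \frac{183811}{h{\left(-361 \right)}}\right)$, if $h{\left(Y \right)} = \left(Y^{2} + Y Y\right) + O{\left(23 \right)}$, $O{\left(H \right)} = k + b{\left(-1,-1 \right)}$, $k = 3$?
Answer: $\frac{4706188221383423}{11872197550} \approx 3.964 \cdot 10^{5}$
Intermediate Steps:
$b{\left(o,G \right)} = -3 + o$
$O{\left(H \right)} = -1$ ($O{\left(H \right)} = 3 - 4 = -1$)
$h{\left(Y \right)} = -1 + 2 Y^{2}$ ($h{\left(Y \right)} = \left(Y^{2} + Y Y\right) - 1 = \left(Y^{2} + Y^{2}\right) - 1 = 2 Y^{2} - 1 = -1 + 2 Y^{2}$)
$396409 - \left(- \frac{189397}{-13612 - 31938} + \frac{183811}{h{\left(-361 \right)}}\right) = 396409 - \left(- \frac{189397}{-13612 - 31938} + \frac{183811}{-1 + 2 \left(-361\right)^{2}}\right) = 396409 - \left(- \frac{189397}{-45550} + \frac{183811}{-1 + 2 \cdot 130321}\right) = 396409 - \left(\left(-189397\right) \left(- \frac{1}{45550}\right) + \frac{183811}{-1 + 260642}\right) = 396409 - \left(\frac{189397}{45550} + \frac{183811}{260641}\right) = 396409 - \frac{57737214527}{11872197550} = \frac{4706188221383423}{11872197550}$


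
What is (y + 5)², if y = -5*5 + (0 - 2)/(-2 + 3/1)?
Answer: 484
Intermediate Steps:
y = -27 (y = -25 - 2/(-2 + 3*1) = -25 - 2/(-2 + 3) = -25 - 2/1 = -25 - 2*1 = -25 - 2 = -27)
(y + 5)² = (-27 + 5)² = (-22)² = 484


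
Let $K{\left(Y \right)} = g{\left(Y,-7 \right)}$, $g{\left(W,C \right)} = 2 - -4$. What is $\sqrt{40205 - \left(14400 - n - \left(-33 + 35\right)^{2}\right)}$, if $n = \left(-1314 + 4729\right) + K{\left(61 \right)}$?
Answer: $\sqrt{29230} \approx 170.97$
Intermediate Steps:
$g{\left(W,C \right)} = 6$ ($g{\left(W,C \right)} = 2 + 4 = 6$)
$K{\left(Y \right)} = 6$
$n = 3421$ ($n = \left(-1314 + 4729\right) + 6 = 3415 + 6 = 3421$)
$\sqrt{40205 - \left(14400 - n - \left(-33 + 35\right)^{2}\right)} = \sqrt{40205 - \left(10979 - \left(-33 + 35\right)^{2}\right)} = \sqrt{40205 - \left(10979 - 4\right)} = \sqrt{40205 + \left(\left(4 + 3421\right) - 14400\right)} = \sqrt{40205 + \left(3425 - 14400\right)} = \sqrt{40205 - 10975} = \sqrt{29230}$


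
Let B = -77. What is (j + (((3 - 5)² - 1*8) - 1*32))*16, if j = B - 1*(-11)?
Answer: -1632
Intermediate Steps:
j = -66 (j = -77 - 1*(-11) = -77 + 11 = -66)
(j + (((3 - 5)² - 1*8) - 1*32))*16 = (-66 + (((3 - 5)² - 1*8) - 1*32))*16 = (-66 + (((-2)² - 8) - 32))*16 = (-66 + ((4 - 8) - 32))*16 = (-66 + (-4 - 32))*16 = (-66 - 36)*16 = -102*16 = -1632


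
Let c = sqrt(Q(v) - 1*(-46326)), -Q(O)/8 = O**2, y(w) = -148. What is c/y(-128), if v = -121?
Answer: -I*sqrt(70802)/148 ≈ -1.7979*I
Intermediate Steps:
Q(O) = -8*O**2
c = I*sqrt(70802) (c = sqrt(-8*(-121)**2 - 1*(-46326)) = sqrt(-8*14641 + 46326) = sqrt(-117128 + 46326) = sqrt(-70802) = I*sqrt(70802) ≈ 266.09*I)
c/y(-128) = (I*sqrt(70802))/(-148) = (I*sqrt(70802))*(-1/148) = -I*sqrt(70802)/148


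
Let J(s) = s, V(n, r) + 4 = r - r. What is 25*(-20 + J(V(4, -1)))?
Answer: -600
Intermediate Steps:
V(n, r) = -4 (V(n, r) = -4 + (r - r) = -4 + 0 = -4)
25*(-20 + J(V(4, -1))) = 25*(-20 - 4) = 25*(-24) = -600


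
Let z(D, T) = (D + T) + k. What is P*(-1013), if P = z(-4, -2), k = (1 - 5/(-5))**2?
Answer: 2026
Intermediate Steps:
k = 4 (k = (1 - 5*(-1/5))**2 = (1 + 1)**2 = 2**2 = 4)
z(D, T) = 4 + D + T (z(D, T) = (D + T) + 4 = 4 + D + T)
P = -2 (P = 4 - 4 - 2 = -2)
P*(-1013) = -2*(-1013) = 2026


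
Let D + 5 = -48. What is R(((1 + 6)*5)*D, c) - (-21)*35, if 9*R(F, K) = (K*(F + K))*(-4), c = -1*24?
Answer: -57923/3 ≈ -19308.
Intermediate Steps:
c = -24
D = -53 (D = -5 - 48 = -53)
R(F, K) = -4*K*(F + K)/9 (R(F, K) = ((K*(F + K))*(-4))/9 = (-4*K*(F + K))/9 = -4*K*(F + K)/9)
R(((1 + 6)*5)*D, c) - (-21)*35 = -4/9*(-24)*(((1 + 6)*5)*(-53) - 24) - (-21)*35 = -4/9*(-24)*((7*5)*(-53) - 24) - 1*(-735) = -4/9*(-24)*(35*(-53) - 24) + 735 = -4/9*(-24)*(-1855 - 24) + 735 = -4/9*(-24)*(-1879) + 735 = -60128/3 + 735 = -57923/3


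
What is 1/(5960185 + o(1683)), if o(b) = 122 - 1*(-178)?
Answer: 1/5960485 ≈ 1.6777e-7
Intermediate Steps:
o(b) = 300 (o(b) = 122 + 178 = 300)
1/(5960185 + o(1683)) = 1/(5960185 + 300) = 1/5960485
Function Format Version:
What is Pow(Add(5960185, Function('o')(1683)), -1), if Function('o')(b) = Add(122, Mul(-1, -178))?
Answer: Rational(1, 5960485) ≈ 1.6777e-7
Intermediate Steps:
Function('o')(b) = 300 (Function('o')(b) = Add(122, 178) = 300)
Pow(Add(5960185, Function('o')(1683)), -1) = Pow(Add(5960185, 300), -1) = Pow(5960485, -1) = Rational(1, 5960485)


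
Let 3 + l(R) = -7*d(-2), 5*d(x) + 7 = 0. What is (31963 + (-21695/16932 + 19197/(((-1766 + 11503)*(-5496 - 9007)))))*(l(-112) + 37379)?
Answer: 133510156439549781869/111731982180 ≈ 1.1949e+9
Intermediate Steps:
d(x) = -7/5 (d(x) = -7/5 + (⅕)*0 = -7/5 + 0 = -7/5)
l(R) = 34/5 (l(R) = -3 - 7*(-7/5) = -3 + 49/5 = 34/5)
(31963 + (-21695/16932 + 19197/(((-1766 + 11503)*(-5496 - 9007)))))*(l(-112) + 37379) = (31963 + (-21695/16932 + 19197/(((-1766 + 11503)*(-5496 - 9007)))))*(34/5 + 37379) = (31963 + (-21695*1/16932 + 19197/((9737*(-14503)))))*(186929/5) = (31963 + (-21695/16932 + 19197/(-141215711)))*(186929/5) = (31963 + (-21695/16932 + 19197*(-1/141215711)))*(186929/5) = (31963 + (-21695/16932 - 19197/141215711))*(186929/5) = (31963 - 3063999893749/2391064418652)*(186929/5) = (76422528013480127/2391064418652)*(186929/5) = 133510156439549781869/111731982180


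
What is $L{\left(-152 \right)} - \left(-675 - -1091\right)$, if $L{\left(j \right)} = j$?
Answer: $-568$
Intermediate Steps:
$L{\left(-152 \right)} - \left(-675 - -1091\right) = -152 - \left(-675 - -1091\right) = -152 - \left(-675 + 1091\right) = -152 - 416 = -568$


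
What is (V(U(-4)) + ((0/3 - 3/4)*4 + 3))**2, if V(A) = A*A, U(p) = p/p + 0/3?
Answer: 1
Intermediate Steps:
U(p) = 1 (U(p) = 1 + 0*(1/3) = 1 + 0 = 1)
V(A) = A**2
(V(U(-4)) + ((0/3 - 3/4)*4 + 3))**2 = (1**2 + ((0/3 - 3/4)*4 + 3))**2 = (1 + ((0*(1/3) - 3*1/4)*4 + 3))**2 = (1 + ((0 - 3/4)*4 + 3))**2 = (1 + (-3/4*4 + 3))**2 = (1 + (-3 + 3))**2 = (1 + 0)**2 = 1**2 = 1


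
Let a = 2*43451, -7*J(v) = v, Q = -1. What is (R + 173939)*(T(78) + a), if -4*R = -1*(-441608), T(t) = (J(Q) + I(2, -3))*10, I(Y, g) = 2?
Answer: 38659977168/7 ≈ 5.5228e+9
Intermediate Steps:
J(v) = -v/7
T(t) = 150/7 (T(t) = (-⅐*(-1) + 2)*10 = (⅐ + 2)*10 = (15/7)*10 = 150/7)
R = -110402 (R = -(-1)*(-441608)/4 = -¼*441608 = -110402)
a = 86902
(R + 173939)*(T(78) + a) = (-110402 + 173939)*(150/7 + 86902) = 63537*(608464/7) = 38659977168/7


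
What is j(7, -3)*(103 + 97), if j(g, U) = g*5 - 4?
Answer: 6200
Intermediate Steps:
j(g, U) = -4 + 5*g (j(g, U) = 5*g - 4 = -4 + 5*g)
j(7, -3)*(103 + 97) = (-4 + 5*7)*(103 + 97) = (-4 + 35)*200 = 31*200 = 6200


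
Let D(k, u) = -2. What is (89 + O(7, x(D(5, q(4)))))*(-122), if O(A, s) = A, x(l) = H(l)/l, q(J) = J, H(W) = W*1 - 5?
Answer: -11712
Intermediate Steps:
H(W) = -5 + W (H(W) = W - 5 = -5 + W)
x(l) = (-5 + l)/l
(89 + O(7, x(D(5, q(4)))))*(-122) = (89 + 7)*(-122) = 96*(-122) = -11712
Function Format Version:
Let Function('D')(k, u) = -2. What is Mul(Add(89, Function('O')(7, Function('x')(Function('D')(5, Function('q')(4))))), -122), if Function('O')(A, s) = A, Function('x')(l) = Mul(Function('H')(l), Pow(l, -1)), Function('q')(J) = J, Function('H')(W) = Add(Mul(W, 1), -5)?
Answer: -11712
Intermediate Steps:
Function('H')(W) = Add(-5, W) (Function('H')(W) = Add(W, -5) = Add(-5, W))
Function('x')(l) = Mul(Pow(l, -1), Add(-5, l)) (Function('x')(l) = Mul(Add(-5, l), Pow(l, -1)) = Mul(Pow(l, -1), Add(-5, l)))
Mul(Add(89, Function('O')(7, Function('x')(Function('D')(5, Function('q')(4))))), -122) = Mul(Add(89, 7), -122) = Mul(96, -122) = -11712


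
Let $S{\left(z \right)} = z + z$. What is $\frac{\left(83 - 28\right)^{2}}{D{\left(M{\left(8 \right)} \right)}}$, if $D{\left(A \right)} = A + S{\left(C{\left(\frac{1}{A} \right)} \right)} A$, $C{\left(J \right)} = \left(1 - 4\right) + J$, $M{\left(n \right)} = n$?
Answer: $- \frac{3025}{38} \approx -79.605$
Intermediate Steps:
$C{\left(J \right)} = -3 + J$
$S{\left(z \right)} = 2 z$
$D{\left(A \right)} = A + A \left(-6 + \frac{2}{A}\right)$ ($D{\left(A \right)} = A + 2 \left(-3 + \frac{1}{A}\right) A = A + \left(-6 + \frac{2}{A}\right) A = A + A \left(-6 + \frac{2}{A}\right)$)
$\frac{\left(83 - 28\right)^{2}}{D{\left(M{\left(8 \right)} \right)}} = \frac{\left(83 - 28\right)^{2}}{2 - 40} = \frac{55^{2}}{2 - 40} = \frac{3025}{-38} = 3025 \left(- \frac{1}{38}\right) = - \frac{3025}{38}$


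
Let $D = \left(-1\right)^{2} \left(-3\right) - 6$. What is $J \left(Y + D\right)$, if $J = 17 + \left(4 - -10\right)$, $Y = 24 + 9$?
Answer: $744$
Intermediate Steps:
$Y = 33$
$J = 31$ ($J = 17 + \left(4 + 10\right) = 17 + 14 = 31$)
$D = -9$ ($D = 1 \left(-3\right) - 6 = -3 - 6 = -9$)
$J \left(Y + D\right) = 31 \left(33 - 9\right) = 31 \cdot 24 = 744$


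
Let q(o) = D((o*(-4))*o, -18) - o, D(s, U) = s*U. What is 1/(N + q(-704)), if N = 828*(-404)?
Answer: 1/35350544 ≈ 2.8288e-8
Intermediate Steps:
D(s, U) = U*s
N = -334512
q(o) = -o + 72*o² (q(o) = -18*o*(-4)*o - o = -18*(-4*o)*o - o = -(-72)*o² - o = 72*o² - o = -o + 72*o²)
1/(N + q(-704)) = 1/(-334512 - 704*(-1 + 72*(-704))) = 1/(-334512 - 704*(-1 - 50688)) = 1/(-334512 - 704*(-50689)) = 1/(-334512 + 35685056) = 1/35350544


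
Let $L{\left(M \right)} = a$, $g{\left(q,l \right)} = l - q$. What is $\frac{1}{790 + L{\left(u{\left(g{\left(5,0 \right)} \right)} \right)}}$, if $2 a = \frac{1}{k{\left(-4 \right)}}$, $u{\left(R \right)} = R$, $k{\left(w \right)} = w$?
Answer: $\frac{8}{6319} \approx 0.001266$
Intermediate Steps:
$a = - \frac{1}{8}$ ($a = \frac{1}{2 \left(-4\right)} = \frac{1}{2} \left(- \frac{1}{4}\right) = - \frac{1}{8} \approx -0.125$)
$L{\left(M \right)} = - \frac{1}{8}$
$\frac{1}{790 + L{\left(u{\left(g{\left(5,0 \right)} \right)} \right)}} = \frac{1}{790 - \frac{1}{8}} = \frac{1}{\frac{6319}{8}} = \frac{8}{6319}$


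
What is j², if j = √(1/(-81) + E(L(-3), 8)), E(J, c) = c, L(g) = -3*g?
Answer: 647/81 ≈ 7.9877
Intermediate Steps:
j = √647/9 (j = √(1/(-81) + 8) = √(-1/81 + 8) = √(647/81) = √647/9 ≈ 2.8262)
j² = (√647/9)² = 647/81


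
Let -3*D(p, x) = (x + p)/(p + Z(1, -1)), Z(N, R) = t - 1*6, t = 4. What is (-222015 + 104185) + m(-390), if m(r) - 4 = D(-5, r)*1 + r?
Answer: -2482931/21 ≈ -1.1823e+5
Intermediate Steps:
Z(N, R) = -2 (Z(N, R) = 4 - 1*6 = 4 - 6 = -2)
D(p, x) = -(p + x)/(3*(-2 + p)) (D(p, x) = -(x + p)/(3*(p - 2)) = -(p + x)/(3*(-2 + p)))
m(r) = 79/21 + 22*r/21 (m(r) = 4 + (((-1*(-5) - r)/(3*(-2 - 5)))*1 + r) = 4 + (((⅓)*(5 - r)/(-7))*1 + r) = 4 + (((⅓)*(-⅐)*(5 - r))*1 + r) = 4 + ((-5/21 + r/21)*1 + r) = 4 + ((-5/21 + r/21) + r) = 4 + (-5/21 + 22*r/21) = 79/21 + 22*r/21)
(-222015 + 104185) + m(-390) = (-222015 + 104185) + (79/21 + (22/21)*(-390)) = -117830 + (79/21 - 2860/7) = -117830 - 8501/21 = -2482931/21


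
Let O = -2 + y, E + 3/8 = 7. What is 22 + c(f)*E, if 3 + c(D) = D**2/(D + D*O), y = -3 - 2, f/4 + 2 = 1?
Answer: 157/24 ≈ 6.5417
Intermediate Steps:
E = 53/8 (E = -3/8 + 7 = 53/8 ≈ 6.6250)
f = -4 (f = -8 + 4*1 = -8 + 4 = -4)
y = -5
O = -7 (O = -2 - 5 = -7)
c(D) = -3 - D/6 (c(D) = -3 + D**2/(D + D*(-7)) = -3 + D**2/(D - 7*D) = -3 + D**2/((-6*D)) = -3 + (-1/(6*D))*D**2 = -3 - D/6)
22 + c(f)*E = 22 + (-3 - 1/6*(-4))*(53/8) = 22 + (-3 + 2/3)*(53/8) = 22 - 7/3*53/8 = 22 - 371/24 = 157/24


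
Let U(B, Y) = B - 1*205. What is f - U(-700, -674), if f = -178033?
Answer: -177128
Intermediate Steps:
U(B, Y) = -205 + B (U(B, Y) = B - 205 = -205 + B)
f - U(-700, -674) = -178033 - (-205 - 700) = -178033 - 1*(-905) = -178033 + 905 = -177128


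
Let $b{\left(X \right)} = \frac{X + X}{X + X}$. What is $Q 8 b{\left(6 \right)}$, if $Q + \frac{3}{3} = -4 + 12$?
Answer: $56$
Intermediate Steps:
$b{\left(X \right)} = 1$ ($b{\left(X \right)} = \frac{2 X}{2 X} = 2 X \frac{1}{2 X} = 1$)
$Q = 7$ ($Q = -1 + \left(-4 + 12\right) = -1 + 8 = 7$)
$Q 8 b{\left(6 \right)} = 7 \cdot 8 \cdot 1 = 56 \cdot 1 = 56$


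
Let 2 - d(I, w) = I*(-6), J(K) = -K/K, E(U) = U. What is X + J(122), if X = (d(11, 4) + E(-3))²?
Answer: 4224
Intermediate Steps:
J(K) = -1 (J(K) = -1*1 = -1)
d(I, w) = 2 + 6*I (d(I, w) = 2 - I*(-6) = 2 - (-6)*I = 2 + 6*I)
X = 4225 (X = ((2 + 6*11) - 3)² = ((2 + 66) - 3)² = (68 - 3)² = 65² = 4225)
X + J(122) = 4225 - 1 = 4224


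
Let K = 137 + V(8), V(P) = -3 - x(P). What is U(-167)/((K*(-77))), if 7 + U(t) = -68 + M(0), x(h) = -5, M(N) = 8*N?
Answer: 75/10703 ≈ 0.0070074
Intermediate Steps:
V(P) = 2 (V(P) = -3 - 1*(-5) = -3 + 5 = 2)
K = 139 (K = 137 + 2 = 139)
U(t) = -75 (U(t) = -7 + (-68 + 8*0) = -7 + (-68 + 0) = -7 - 68 = -75)
U(-167)/((K*(-77))) = -75/(139*(-77)) = -75/(-10703) = -75*(-1/10703) = 75/10703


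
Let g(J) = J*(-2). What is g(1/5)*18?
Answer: -36/5 ≈ -7.2000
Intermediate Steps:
g(J) = -2*J
g(1/5)*18 = -2/5*18 = -2*⅕*18 = -⅖*18 = -36/5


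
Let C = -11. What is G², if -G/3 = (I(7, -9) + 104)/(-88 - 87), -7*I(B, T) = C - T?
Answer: 191844/60025 ≈ 3.1961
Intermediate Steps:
I(B, T) = 11/7 + T/7 (I(B, T) = -(-11 - T)/7 = 11/7 + T/7)
G = 438/245 (G = -3*((11/7 + (⅐)*(-9)) + 104)/(-88 - 87) = -3*((11/7 - 9/7) + 104)/(-175) = -3*(2/7 + 104)*(-1)/175 = -2190*(-1)/(7*175) = -3*(-146/245) = 438/245 ≈ 1.7878)
G² = (438/245)² = 191844/60025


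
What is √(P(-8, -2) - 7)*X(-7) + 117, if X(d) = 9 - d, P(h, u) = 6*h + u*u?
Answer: 117 + 16*I*√51 ≈ 117.0 + 114.26*I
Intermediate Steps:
P(h, u) = u² + 6*h (P(h, u) = 6*h + u² = u² + 6*h)
√(P(-8, -2) - 7)*X(-7) + 117 = √(((-2)² + 6*(-8)) - 7)*(9 - 1*(-7)) + 117 = √((4 - 48) - 7)*(9 + 7) + 117 = √(-44 - 7)*16 + 117 = √(-51)*16 + 117 = (I*√51)*16 + 117 = 16*I*√51 + 117 = 117 + 16*I*√51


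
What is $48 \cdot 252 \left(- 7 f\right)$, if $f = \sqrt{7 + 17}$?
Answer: $- 169344 \sqrt{6} \approx -4.1481 \cdot 10^{5}$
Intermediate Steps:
$f = 2 \sqrt{6}$ ($f = \sqrt{24} = 2 \sqrt{6} \approx 4.899$)
$48 \cdot 252 \left(- 7 f\right) = 48 \cdot 252 \left(- 7 \cdot 2 \sqrt{6}\right) = 12096 \left(- 14 \sqrt{6}\right) = - 169344 \sqrt{6}$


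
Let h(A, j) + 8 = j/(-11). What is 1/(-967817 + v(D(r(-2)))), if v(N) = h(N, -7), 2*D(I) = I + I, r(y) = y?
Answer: -11/10646068 ≈ -1.0332e-6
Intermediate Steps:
D(I) = I (D(I) = (I + I)/2 = (2*I)/2 = I)
h(A, j) = -8 - j/11 (h(A, j) = -8 + j/(-11) = -8 + j*(-1/11) = -8 - j/11)
v(N) = -81/11 (v(N) = -8 - 1/11*(-7) = -8 + 7/11 = -81/11)
1/(-967817 + v(D(r(-2)))) = 1/(-967817 - 81/11) = 1/(-10646068/11) = -11/10646068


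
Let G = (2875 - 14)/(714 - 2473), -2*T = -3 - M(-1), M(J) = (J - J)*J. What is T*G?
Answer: -8583/3518 ≈ -2.4397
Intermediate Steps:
M(J) = 0 (M(J) = 0*J = 0)
T = 3/2 (T = -(-3 - 1*0)/2 = -(-3 + 0)/2 = -1/2*(-3) = 3/2 ≈ 1.5000)
G = -2861/1759 (G = 2861/(-1759) = 2861*(-1/1759) = -2861/1759 ≈ -1.6265)
T*G = (3/2)*(-2861/1759) = -8583/3518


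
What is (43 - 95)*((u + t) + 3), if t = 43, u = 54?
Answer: -5200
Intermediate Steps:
(43 - 95)*((u + t) + 3) = (43 - 95)*((54 + 43) + 3) = -52*(97 + 3) = -52*100 = -5200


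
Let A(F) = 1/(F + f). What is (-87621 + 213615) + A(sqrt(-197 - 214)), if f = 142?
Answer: 2592326692/20575 - I*sqrt(411)/20575 ≈ 1.2599e+5 - 0.00098533*I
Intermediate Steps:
A(F) = 1/(142 + F) (A(F) = 1/(F + 142) = 1/(142 + F))
(-87621 + 213615) + A(sqrt(-197 - 214)) = (-87621 + 213615) + 1/(142 + sqrt(-197 - 214)) = 125994 + 1/(142 + sqrt(-411)) = 125994 + 1/(142 + I*sqrt(411))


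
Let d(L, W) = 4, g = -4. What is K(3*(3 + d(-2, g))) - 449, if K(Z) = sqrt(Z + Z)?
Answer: -449 + sqrt(42) ≈ -442.52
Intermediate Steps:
K(Z) = sqrt(2)*sqrt(Z) (K(Z) = sqrt(2*Z) = sqrt(2)*sqrt(Z))
K(3*(3 + d(-2, g))) - 449 = sqrt(2)*sqrt(3*(3 + 4)) - 449 = sqrt(2)*sqrt(3*7) - 449 = sqrt(2)*sqrt(21) - 449 = sqrt(42) - 449 = -449 + sqrt(42)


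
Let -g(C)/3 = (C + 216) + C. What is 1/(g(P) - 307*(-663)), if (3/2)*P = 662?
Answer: 1/200245 ≈ 4.9939e-6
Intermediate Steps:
P = 1324/3 (P = (⅔)*662 = 1324/3 ≈ 441.33)
g(C) = -648 - 6*C (g(C) = -3*((C + 216) + C) = -3*((216 + C) + C) = -3*(216 + 2*C) = -648 - 6*C)
1/(g(P) - 307*(-663)) = 1/((-648 - 6*1324/3) - 307*(-663)) = 1/((-648 - 2648) + 203541) = 1/(-3296 + 203541) = 1/200245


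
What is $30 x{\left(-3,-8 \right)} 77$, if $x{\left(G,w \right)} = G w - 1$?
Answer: $53130$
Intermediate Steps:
$x{\left(G,w \right)} = -1 + G w$
$30 x{\left(-3,-8 \right)} 77 = 30 \left(-1 - -24\right) 77 = 30 \left(-1 + 24\right) 77 = 30 \cdot 23 \cdot 77 = 690 \cdot 77 = 53130$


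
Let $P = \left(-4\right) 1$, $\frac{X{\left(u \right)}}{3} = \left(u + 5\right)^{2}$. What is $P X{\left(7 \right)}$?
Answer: $-1728$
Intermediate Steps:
$X{\left(u \right)} = 3 \left(5 + u\right)^{2}$ ($X{\left(u \right)} = 3 \left(u + 5\right)^{2} = 3 \left(5 + u\right)^{2}$)
$P = -4$
$P X{\left(7 \right)} = - 4 \cdot 3 \left(5 + 7\right)^{2} = - 4 \cdot 3 \cdot 12^{2} = - 4 \cdot 3 \cdot 144 = \left(-4\right) 432 = -1728$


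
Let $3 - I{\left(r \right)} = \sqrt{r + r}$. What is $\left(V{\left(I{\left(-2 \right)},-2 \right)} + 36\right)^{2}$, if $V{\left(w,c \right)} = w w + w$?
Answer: $1740 - 1232 i \approx 1740.0 - 1232.0 i$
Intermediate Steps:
$I{\left(r \right)} = 3 - \sqrt{2} \sqrt{r}$ ($I{\left(r \right)} = 3 - \sqrt{r + r} = 3 - \sqrt{2 r} = 3 - \sqrt{2} \sqrt{r}$)
$V{\left(w,c \right)} = w + w^{2}$ ($V{\left(w,c \right)} = w^{2} + w = w + w^{2}$)
$\left(V{\left(I{\left(-2 \right)},-2 \right)} + 36\right)^{2} = \left(\left(3 - \sqrt{2} \sqrt{-2}\right) \left(1 + \left(3 - \sqrt{2} \sqrt{-2}\right)\right) + 36\right)^{2} = \left(\left(3 - \sqrt{2} i \sqrt{2}\right) \left(1 + \left(3 - \sqrt{2} i \sqrt{2}\right)\right) + 36\right)^{2} = \left(\left(3 - 2 i\right) \left(1 + \left(3 - 2 i\right)\right) + 36\right)^{2} = \left(\left(3 - 2 i\right) \left(4 - 2 i\right) + 36\right)^{2} = \left(36 + \left(3 - 2 i\right) \left(4 - 2 i\right)\right)^{2}$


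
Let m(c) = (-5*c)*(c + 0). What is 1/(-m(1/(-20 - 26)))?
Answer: 2116/5 ≈ 423.20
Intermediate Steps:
m(c) = -5*c² (m(c) = (-5*c)*c = -5*c²)
1/(-m(1/(-20 - 26))) = 1/(-(-5)*(1/(-20 - 26))²) = 1/(-(-5)*(1/(-46))²) = 1/(-(-5)*(-1/46)²) = 1/(-(-5)/2116) = 1/(-1*(-5/2116)) = 1/(5/2116) = 2116/5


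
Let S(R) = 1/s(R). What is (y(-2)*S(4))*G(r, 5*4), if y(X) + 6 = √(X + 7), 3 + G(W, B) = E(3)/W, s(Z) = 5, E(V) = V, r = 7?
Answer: 108/35 - 18*√5/35 ≈ 1.9357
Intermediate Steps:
G(W, B) = -3 + 3/W
S(R) = ⅕ (S(R) = 1/5 = ⅕)
y(X) = -6 + √(7 + X) (y(X) = -6 + √(X + 7) = -6 + √(7 + X))
(y(-2)*S(4))*G(r, 5*4) = ((-6 + √(7 - 2))*(⅕))*(-3 + 3/7) = ((-6 + √5)*(⅕))*(-3 + 3*(⅐)) = (-6/5 + √5/5)*(-3 + 3/7) = (-6/5 + √5/5)*(-18/7) = 108/35 - 18*√5/35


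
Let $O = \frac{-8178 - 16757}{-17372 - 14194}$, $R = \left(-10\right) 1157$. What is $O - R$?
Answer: $\frac{365243555}{31566} \approx 11571.0$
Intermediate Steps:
$R = -11570$
$O = \frac{24935}{31566}$ ($O = - \frac{24935}{-31566} = \left(-24935\right) \left(- \frac{1}{31566}\right) = \frac{24935}{31566} \approx 0.78993$)
$O - R = \frac{24935}{31566} - -11570 = \frac{24935}{31566} + 11570 = \frac{365243555}{31566}$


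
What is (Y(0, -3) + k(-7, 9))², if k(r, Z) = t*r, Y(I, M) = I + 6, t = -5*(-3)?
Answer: 9801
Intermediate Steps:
t = 15
Y(I, M) = 6 + I
k(r, Z) = 15*r
(Y(0, -3) + k(-7, 9))² = ((6 + 0) + 15*(-7))² = (6 - 105)² = (-99)² = 9801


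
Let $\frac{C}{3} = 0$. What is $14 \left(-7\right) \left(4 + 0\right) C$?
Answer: $0$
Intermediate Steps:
$C = 0$ ($C = 3 \cdot 0 = 0$)
$14 \left(-7\right) \left(4 + 0\right) C = 14 \left(-7\right) \left(4 + 0\right) 0 = - 98 \cdot 4 \cdot 0 = \left(-98\right) 0 = 0$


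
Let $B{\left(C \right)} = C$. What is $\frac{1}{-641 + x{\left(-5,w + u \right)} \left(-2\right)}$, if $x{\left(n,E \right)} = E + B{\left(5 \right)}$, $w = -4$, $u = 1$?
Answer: $- \frac{1}{645} \approx -0.0015504$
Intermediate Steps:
$x{\left(n,E \right)} = 5 + E$ ($x{\left(n,E \right)} = E + 5 = 5 + E$)
$\frac{1}{-641 + x{\left(-5,w + u \right)} \left(-2\right)} = \frac{1}{-641 + \left(5 + \left(-4 + 1\right)\right) \left(-2\right)} = \frac{1}{-641 + \left(5 - 3\right) \left(-2\right)} = \frac{1}{-641 + 2 \left(-2\right)} = \frac{1}{-641 - 4} = \frac{1}{-645} = - \frac{1}{645}$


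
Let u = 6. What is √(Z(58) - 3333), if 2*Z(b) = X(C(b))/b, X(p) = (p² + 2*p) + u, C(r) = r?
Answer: I*√11111118/58 ≈ 57.471*I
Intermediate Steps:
X(p) = 6 + p² + 2*p (X(p) = (p² + 2*p) + 6 = 6 + p² + 2*p)
Z(b) = (6 + b² + 2*b)/(2*b) (Z(b) = ((6 + b² + 2*b)/b)/2 = (6 + b² + 2*b)/(2*b))
√(Z(58) - 3333) = √((1 + (½)*58 + 3/58) - 3333) = √((1 + 29 + 3*(1/58)) - 3333) = √((1 + 29 + 3/58) - 3333) = √(1743/58 - 3333) = √(-191571/58) = I*√11111118/58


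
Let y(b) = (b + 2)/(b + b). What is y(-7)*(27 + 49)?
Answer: 190/7 ≈ 27.143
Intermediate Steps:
y(b) = (2 + b)/(2*b) (y(b) = (2 + b)/((2*b)) = (2 + b)*(1/(2*b)) = (2 + b)/(2*b))
y(-7)*(27 + 49) = ((1/2)*(2 - 7)/(-7))*(27 + 49) = ((1/2)*(-1/7)*(-5))*76 = (5/14)*76 = 190/7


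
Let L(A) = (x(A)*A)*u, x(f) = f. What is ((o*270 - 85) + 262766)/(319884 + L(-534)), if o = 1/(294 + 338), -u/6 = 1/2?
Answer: -83007331/169244544 ≈ -0.49046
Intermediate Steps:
u = -3 (u = -6/2 = -6*½ = -3)
o = 1/632 ≈ 0.0015823
L(A) = -3*A² (L(A) = (A*A)*(-3) = A²*(-3) = -3*A²)
((o*270 - 85) + 262766)/(319884 + L(-534)) = (((1/632)*270 - 85) + 262766)/(319884 - 3*(-534)²) = ((135/316 - 85) + 262766)/(319884 - 3*285156) = (-26725/316 + 262766)/(319884 - 855468) = (83007331/316)/(-535584) = (83007331/316)*(-1/535584) = -83007331/169244544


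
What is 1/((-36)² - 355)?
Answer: 1/941 ≈ 0.0010627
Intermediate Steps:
1/((-36)² - 355) = 1/(1296 - 355) = 1/941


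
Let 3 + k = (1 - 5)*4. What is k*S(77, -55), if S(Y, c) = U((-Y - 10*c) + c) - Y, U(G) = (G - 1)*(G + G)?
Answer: -6622165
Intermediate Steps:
U(G) = 2*G*(-1 + G) (U(G) = (-1 + G)*(2*G) = 2*G*(-1 + G))
k = -19 (k = -3 + (1 - 5)*4 = -3 - 4*4 = -3 - 16 = -19)
S(Y, c) = -Y + 2*(-Y - 9*c)*(-1 - Y - 9*c) (S(Y, c) = 2*((-Y - 10*c) + c)*(-1 + ((-Y - 10*c) + c)) - Y = 2*(-Y - 9*c)*(-1 + (-Y - 9*c)) - Y = 2*(-Y - 9*c)*(-1 - Y - 9*c) - Y = -Y + 2*(-Y - 9*c)*(-1 - Y - 9*c))
k*S(77, -55) = -19*(-1*77 + 2*(77 + 9*(-55))*(1 + 77 + 9*(-55))) = -19*(-77 + 2*(77 - 495)*(1 + 77 - 495)) = -19*(-77 + 2*(-418)*(-417)) = -19*(-77 + 348612) = -19*348535 = -6622165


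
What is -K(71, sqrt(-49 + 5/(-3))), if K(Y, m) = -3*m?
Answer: 2*I*sqrt(114) ≈ 21.354*I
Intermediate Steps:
-K(71, sqrt(-49 + 5/(-3))) = -(-3)*sqrt(-49 + 5/(-3)) = -(-3)*sqrt(-49 + 5*(-1/3)) = -(-3)*sqrt(-49 - 5/3) = -(-3)*sqrt(-152/3) = -(-3)*2*I*sqrt(114)/3 = -(-2)*I*sqrt(114) = 2*I*sqrt(114)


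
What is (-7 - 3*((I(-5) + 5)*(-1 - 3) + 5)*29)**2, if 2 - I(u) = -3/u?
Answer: 79673476/25 ≈ 3.1869e+6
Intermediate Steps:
I(u) = 2 + 3/u (I(u) = 2 - (-3)/u = 2 + 3/u)
(-7 - 3*((I(-5) + 5)*(-1 - 3) + 5)*29)**2 = (-7 - 3*(((2 + 3/(-5)) + 5)*(-1 - 3) + 5)*29)**2 = (-7 - 3*(((2 + 3*(-1/5)) + 5)*(-4) + 5)*29)**2 = (-7 - 3*(((2 - 3/5) + 5)*(-4) + 5)*29)**2 = (-7 - 3*((7/5 + 5)*(-4) + 5)*29)**2 = (-7 - 3*((32/5)*(-4) + 5)*29)**2 = (-7 - 3*(-128/5 + 5)*29)**2 = (-7 - 3*(-103/5)*29)**2 = (-7 + (309/5)*29)**2 = (-7 + 8961/5)**2 = (8926/5)**2 = 79673476/25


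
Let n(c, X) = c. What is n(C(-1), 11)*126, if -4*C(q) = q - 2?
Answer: 189/2 ≈ 94.500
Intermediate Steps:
C(q) = ½ - q/4 (C(q) = -(q - 2)/4 = -(-2 + q)/4 = ½ - q/4)
n(C(-1), 11)*126 = (½ - ¼*(-1))*126 = (½ + ¼)*126 = (¾)*126 = 189/2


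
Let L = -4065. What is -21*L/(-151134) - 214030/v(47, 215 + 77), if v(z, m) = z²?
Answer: -10845260435/111285002 ≈ -97.455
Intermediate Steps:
-21*L/(-151134) - 214030/v(47, 215 + 77) = -21*(-4065)/(-151134) - 214030/(47²) = 85365*(-1/151134) - 214030/2209 = -28455/50378 - 214030*1/2209 = -28455/50378 - 214030/2209 = -10845260435/111285002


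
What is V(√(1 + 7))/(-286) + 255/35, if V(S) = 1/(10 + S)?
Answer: 670921/92092 + √2/13156 ≈ 7.2854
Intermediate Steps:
V(√(1 + 7))/(-286) + 255/35 = 1/((10 + √(1 + 7))*(-286)) + 255/35 = -1/286/(10 + √8) + 255*(1/35) = -1/286/(10 + 2*√2) + 51/7 = -1/(286*(10 + 2*√2)) + 51/7 = 51/7 - 1/(286*(10 + 2*√2))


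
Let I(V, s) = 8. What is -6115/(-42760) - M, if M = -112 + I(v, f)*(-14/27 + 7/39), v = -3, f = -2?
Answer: 344767001/3001752 ≈ 114.86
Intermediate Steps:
M = -40264/351 (M = -112 + 8*(-14/27 + 7/39) = -112 + 8*(-119/351) = -112 - 952/351 = -40264/351 ≈ -114.71)
-6115/(-42760) - M = -6115/(-42760) - 1*(-40264/351) = -6115*(-1/42760) + 40264/351 = 1223/8552 + 40264/351 = 344767001/3001752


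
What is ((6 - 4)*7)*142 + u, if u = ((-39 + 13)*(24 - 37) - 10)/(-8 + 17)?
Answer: 18220/9 ≈ 2024.4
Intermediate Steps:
u = 328/9 (u = (-26*(-13) - 10)/9 = (338 - 10)*(⅑) = 328*(⅑) = 328/9 ≈ 36.444)
((6 - 4)*7)*142 + u = ((6 - 4)*7)*142 + 328/9 = (2*7)*142 + 328/9 = 14*142 + 328/9 = 1988 + 328/9 = 18220/9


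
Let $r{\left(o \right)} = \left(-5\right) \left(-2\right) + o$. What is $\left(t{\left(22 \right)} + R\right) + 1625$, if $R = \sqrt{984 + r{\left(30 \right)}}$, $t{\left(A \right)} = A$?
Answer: $1679$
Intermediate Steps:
$r{\left(o \right)} = 10 + o$
$R = 32$ ($R = \sqrt{984 + \left(10 + 30\right)} = \sqrt{984 + 40} = \sqrt{1024} = 32$)
$\left(t{\left(22 \right)} + R\right) + 1625 = \left(22 + 32\right) + 1625 = 54 + 1625 = 1679$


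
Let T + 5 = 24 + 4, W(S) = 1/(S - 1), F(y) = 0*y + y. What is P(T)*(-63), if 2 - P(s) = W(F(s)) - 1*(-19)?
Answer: 23625/22 ≈ 1073.9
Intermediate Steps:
F(y) = y (F(y) = 0 + y = y)
W(S) = 1/(-1 + S)
T = 23 (T = -5 + (24 + 4) = -5 + 28 = 23)
P(s) = -17 - 1/(-1 + s) (P(s) = 2 - (1/(-1 + s) - 1*(-19)) = 2 - (1/(-1 + s) + 19) = 2 - (19 + 1/(-1 + s)) = 2 + (-19 - 1/(-1 + s)) = -17 - 1/(-1 + s))
P(T)*(-63) = ((16 - 17*23)/(-1 + 23))*(-63) = ((16 - 391)/22)*(-63) = ((1/22)*(-375))*(-63) = -375/22*(-63) = 23625/22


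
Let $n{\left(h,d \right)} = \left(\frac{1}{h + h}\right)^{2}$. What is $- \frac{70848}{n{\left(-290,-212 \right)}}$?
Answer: $-23833267200$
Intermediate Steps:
$n{\left(h,d \right)} = \frac{1}{4 h^{2}}$ ($n{\left(h,d \right)} = \left(\frac{1}{2 h}\right)^{2} = \frac{1}{4 h^{2}}$)
$- \frac{70848}{n{\left(-290,-212 \right)}} = - \frac{70848}{\frac{1}{4} \cdot \frac{1}{84100}} = - 70848 \frac{1}{\frac{1}{336400}} = \left(-70848\right) 336400 = -23833267200$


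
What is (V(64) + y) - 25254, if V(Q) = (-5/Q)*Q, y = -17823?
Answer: -43082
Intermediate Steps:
V(Q) = -5
(V(64) + y) - 25254 = (-5 - 17823) - 25254 = -17828 - 25254 = -43082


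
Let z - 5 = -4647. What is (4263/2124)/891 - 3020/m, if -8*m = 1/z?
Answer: -70747814394739/630828 ≈ -1.1215e+8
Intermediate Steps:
z = -4642 (z = 5 - 4647 = -4642)
m = 1/37136 (m = -⅛/(-4642) = -⅛*(-1/4642) = 1/37136 ≈ 2.6928e-5)
(4263/2124)/891 - 3020/m = (4263/2124)/891 - 3020/1/37136 = (4263*(1/2124))*(1/891) - 3020*37136 = (1421/708)*(1/891) - 112150720 = 1421/630828 - 112150720 = -70747814394739/630828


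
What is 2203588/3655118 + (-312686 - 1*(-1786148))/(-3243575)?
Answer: 880912734292/5927824683425 ≈ 0.14861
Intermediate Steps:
2203588/3655118 + (-312686 - 1*(-1786148))/(-3243575) = 2203588*(1/3655118) + (-312686 + 1786148)*(-1/3243575) = 1101794/1827559 + 1473462*(-1/3243575) = 1101794/1827559 - 1473462/3243575 = 880912734292/5927824683425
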